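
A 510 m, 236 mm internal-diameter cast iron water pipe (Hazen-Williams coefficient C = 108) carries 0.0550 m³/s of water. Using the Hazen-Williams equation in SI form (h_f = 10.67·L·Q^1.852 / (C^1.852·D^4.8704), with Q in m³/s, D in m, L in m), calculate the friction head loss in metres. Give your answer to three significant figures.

h_f ≈ 4.91 m

h_f = 10.67·510·0.0550^1.852 / (108^1.852·0.236^4.8704) = 4.911 m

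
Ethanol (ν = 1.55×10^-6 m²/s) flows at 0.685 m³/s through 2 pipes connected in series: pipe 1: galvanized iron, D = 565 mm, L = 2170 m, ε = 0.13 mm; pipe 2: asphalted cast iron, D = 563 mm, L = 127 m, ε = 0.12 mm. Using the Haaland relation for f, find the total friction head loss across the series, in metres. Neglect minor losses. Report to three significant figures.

H ≈ 23.1 m

Pipe 1: V = 2.732 m/s, Re = 9.96×10^5, ε/D = 2.30×10^-4, f = 0.01493, h_1 = f(L/D)V²/2g = 21.81 m
Pipe 2: V = 2.752 m/s, Re = 9.99×10^5, ε/D = 2.13×10^-4, f = 0.01474, h_2 = f(L/D)V²/2g = 1.283 m
Series → Q common, losses add: H = Σh = 23.09 m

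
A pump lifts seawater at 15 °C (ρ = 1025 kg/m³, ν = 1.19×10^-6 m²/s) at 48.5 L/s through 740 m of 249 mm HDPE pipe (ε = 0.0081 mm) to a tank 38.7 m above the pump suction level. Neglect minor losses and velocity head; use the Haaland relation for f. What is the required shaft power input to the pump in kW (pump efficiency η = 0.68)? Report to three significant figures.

V = 4Q/(πD²) = 0.9960 m/s; Re = 2.08×10^5; ε/D = 3.25×10^-5; f = 0.01559
h_f = f(L/D)V²/2g = 2.343 m
Total head H = z + h_f = 38.7 + 2.343 = 41.04 m
P_hyd = ρgQH = 1025·9.81·0.0485·41.04 = 20.02 kW
P_shaft = P_hyd/η = 20.02/0.68 = 29.43 kW

P_shaft ≈ 29.4 kW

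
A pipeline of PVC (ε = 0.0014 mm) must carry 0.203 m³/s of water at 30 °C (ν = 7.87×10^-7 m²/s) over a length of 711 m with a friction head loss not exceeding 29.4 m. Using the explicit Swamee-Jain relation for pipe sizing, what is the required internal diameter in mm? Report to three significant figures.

Swamee-Jain (Type III): D = 0.66·[ε^1.25·(LQ²/(gh_f))^4.75 + ν·Q^9.4·(L/(gh_f))^5.2]^0.04
LQ²/(gh_f) = 0.1016; L/(gh_f) = 2.465
Term 1 = ε^1.25·(…)^4.75 = 9.23×10^-13; Term 2 = ν·Q^9.4·(…)^5.2 = 2.66×10^-11
D = 0.66·(9.23×10^-13 + 2.66×10^-11)^0.04 = 0.2495 m = 250 mm
Check: V = 4.15 m/s, Re = 1.32×10^6, f = 0.01125, h_f = 28.2 m ≈ 29.4 m ✓

D ≈ 250 mm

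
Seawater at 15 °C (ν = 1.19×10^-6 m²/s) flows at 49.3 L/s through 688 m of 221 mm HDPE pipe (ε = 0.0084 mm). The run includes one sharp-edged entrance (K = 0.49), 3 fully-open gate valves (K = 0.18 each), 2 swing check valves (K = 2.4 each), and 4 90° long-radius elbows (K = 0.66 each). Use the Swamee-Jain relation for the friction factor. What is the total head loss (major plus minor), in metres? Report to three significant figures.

V = 4Q/(πD²) = 1.285 m/s; V²/2g = 0.08419 m
Re = 2.39×10^5, ε/D = 3.80×10^-5 → f = 0.01539 (Swamee-Jain)
Major: h_f = f(L/D)·V²/2g = 0.01539·3113·0.08419 = 4.033 m
Minor: ΣK = 8.47; h_m = ΣK·V²/2g = 0.7131 m
Total H_L = 4.033 + 0.7131 = 4.747 m

H_L ≈ 4.75 m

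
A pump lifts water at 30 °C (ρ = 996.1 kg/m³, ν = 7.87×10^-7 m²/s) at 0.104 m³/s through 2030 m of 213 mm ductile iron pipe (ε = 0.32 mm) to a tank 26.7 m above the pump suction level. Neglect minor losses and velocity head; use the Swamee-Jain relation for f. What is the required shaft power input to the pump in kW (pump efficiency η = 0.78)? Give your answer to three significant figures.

P_shaft ≈ 154 kW

V = 4Q/(πD²) = 2.919 m/s; Re = 7.90×10^5; ε/D = 0.00150; f = 0.02212
h_f = f(L/D)V²/2g = 91.51 m
Total head H = z + h_f = 26.7 + 91.51 = 118.2 m
P_hyd = ρgQH = 996.1·9.81·0.104·118.2 = 120.1 kW
P_shaft = P_hyd/η = 120.1/0.78 = 154.0 kW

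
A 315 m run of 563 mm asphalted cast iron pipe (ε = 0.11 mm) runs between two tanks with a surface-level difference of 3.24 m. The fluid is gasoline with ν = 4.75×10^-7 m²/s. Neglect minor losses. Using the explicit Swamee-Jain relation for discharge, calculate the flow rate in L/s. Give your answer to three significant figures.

Swamee-Jain (Type II): Q = -0.965·√(gD⁵h_f/L)·ln[ε/(3.7D) + √(3.17ν²L/(gD³h_f))]
√(gD⁵h_f/L) = √(9.81·0.563⁵·3.24/315) = 0.07555
ε/(3.7D) = 5.28×10^-5; √(3.17ν²L/(gD³h_f)) = 6.30×10^-6
Q = -0.965·0.07555·ln(5.911×10^-5) = 0.7098 m³/s
Check: V = 2.85 m/s, Re = 3.38×10^6, f = 0.01405, h_f = 3.26 m ≈ 3.24 m ✓

Q ≈ 710 L/s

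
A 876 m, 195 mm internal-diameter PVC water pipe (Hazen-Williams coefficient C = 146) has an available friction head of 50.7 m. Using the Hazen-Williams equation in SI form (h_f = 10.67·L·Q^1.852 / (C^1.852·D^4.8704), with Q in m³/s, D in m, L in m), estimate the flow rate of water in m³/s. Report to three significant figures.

Q ≈ 0.119 m³/s

Rearranging: Q = [h_f·C^1.852·D^4.8704 / (10.67·L)]^(1/1.852)
Q = [50.7·146^1.852·0.195^4.8704 / (10.67·876)]^0.540 = 0.1186 m³/s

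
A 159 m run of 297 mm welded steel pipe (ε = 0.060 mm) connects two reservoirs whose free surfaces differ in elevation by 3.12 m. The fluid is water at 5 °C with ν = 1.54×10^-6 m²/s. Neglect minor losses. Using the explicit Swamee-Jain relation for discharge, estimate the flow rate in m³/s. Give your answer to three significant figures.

Swamee-Jain (Type II): Q = -0.965·√(gD⁵h_f/L)·ln[ε/(3.7D) + √(3.17ν²L/(gD³h_f))]
√(gD⁵h_f/L) = √(9.81·0.297⁵·3.12/159) = 0.02109
ε/(3.7D) = 5.46×10^-5; √(3.17ν²L/(gD³h_f)) = 3.86×10^-5
Q = -0.965·0.02109·ln(9.321×10^-5) = 0.1889 m³/s
Check: V = 2.73 m/s, Re = 5.26×10^5, f = 0.01546, h_f = 3.14 m ≈ 3.12 m ✓

Q ≈ 0.189 m³/s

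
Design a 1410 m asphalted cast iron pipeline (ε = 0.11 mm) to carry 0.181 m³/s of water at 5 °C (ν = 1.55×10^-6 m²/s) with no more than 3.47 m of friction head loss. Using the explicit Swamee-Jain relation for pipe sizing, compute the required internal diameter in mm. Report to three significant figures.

D ≈ 455 mm

Swamee-Jain (Type III): D = 0.66·[ε^1.25·(LQ²/(gh_f))^4.75 + ν·Q^9.4·(L/(gh_f))^5.2]^0.04
LQ²/(gh_f) = 1.357; L/(gh_f) = 41.42
Term 1 = ε^1.25·(…)^4.75 = 4.80×10^-5; Term 2 = ν·Q^9.4·(…)^5.2 = 4.19×10^-5
D = 0.66·(4.80×10^-5 + 4.19×10^-5)^0.04 = 0.4547 m = 455 mm
Check: V = 1.11 m/s, Re = 3.27×10^5, f = 0.01649, h_f = 3.24 m ≈ 3.47 m ✓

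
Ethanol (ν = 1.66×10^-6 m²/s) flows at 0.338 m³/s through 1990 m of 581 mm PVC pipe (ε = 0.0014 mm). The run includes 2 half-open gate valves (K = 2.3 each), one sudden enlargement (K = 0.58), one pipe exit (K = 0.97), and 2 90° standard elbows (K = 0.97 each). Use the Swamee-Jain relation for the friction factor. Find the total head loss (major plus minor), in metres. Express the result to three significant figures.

V = 4Q/(πD²) = 1.275 m/s; V²/2g = 0.08284 m
Re = 4.46×10^5, ε/D = 2.41×10^-6 → f = 0.01340 (Swamee-Jain)
Major: h_f = f(L/D)·V²/2g = 0.01340·3425·0.08284 = 3.801 m
Minor: ΣK = 8.09; h_m = ΣK·V²/2g = 0.6702 m
Total H_L = 3.801 + 0.6702 = 4.472 m

H_L ≈ 4.47 m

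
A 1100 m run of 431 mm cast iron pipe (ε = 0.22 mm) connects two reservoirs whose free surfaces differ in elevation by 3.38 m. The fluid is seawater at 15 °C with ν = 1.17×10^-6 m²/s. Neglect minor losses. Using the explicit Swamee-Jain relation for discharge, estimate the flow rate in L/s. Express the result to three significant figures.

Q ≈ 176 L/s

Swamee-Jain (Type II): Q = -0.965·√(gD⁵h_f/L)·ln[ε/(3.7D) + √(3.17ν²L/(gD³h_f))]
√(gD⁵h_f/L) = √(9.81·0.431⁵·3.38/1100) = 0.02117
ε/(3.7D) = 1.38×10^-4; √(3.17ν²L/(gD³h_f)) = 4.24×10^-5
Q = -0.965·0.02117·ln(1.804×10^-4) = 0.1761 m³/s
Check: V = 1.21 m/s, Re = 4.45×10^5, f = 0.01795, h_f = 3.40 m ≈ 3.38 m ✓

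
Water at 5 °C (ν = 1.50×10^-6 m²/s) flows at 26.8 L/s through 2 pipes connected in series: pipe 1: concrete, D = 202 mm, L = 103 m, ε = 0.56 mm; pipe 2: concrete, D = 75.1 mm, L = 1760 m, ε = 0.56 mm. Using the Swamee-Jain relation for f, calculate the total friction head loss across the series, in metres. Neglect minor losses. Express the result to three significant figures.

H ≈ 1520 m

Pipe 1: V = 0.8363 m/s, Re = 1.13×10^5, ε/D = 0.00277, f = 0.02705, h_1 = f(L/D)V²/2g = 0.4917 m
Pipe 2: V = 6.050 m/s, Re = 3.03×10^5, ε/D = 0.00746, f = 0.03477, h_2 = f(L/D)V²/2g = 1520 m
Series → Q common, losses add: H = Σh = 1521 m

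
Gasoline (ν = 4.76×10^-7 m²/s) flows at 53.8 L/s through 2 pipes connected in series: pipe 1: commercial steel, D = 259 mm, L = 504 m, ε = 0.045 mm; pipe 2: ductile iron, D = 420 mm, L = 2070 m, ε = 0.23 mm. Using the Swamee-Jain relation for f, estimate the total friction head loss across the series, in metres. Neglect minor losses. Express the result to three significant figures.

H ≈ 2.26 m

Pipe 1: V = 1.021 m/s, Re = 5.56×10^5, ε/D = 1.74×10^-4, f = 0.01512, h_1 = f(L/D)V²/2g = 1.563 m
Pipe 2: V = 0.3883 m/s, Re = 3.43×10^5, ε/D = 5.48×10^-4, f = 0.01844, h_2 = f(L/D)V²/2g = 0.6985 m
Series → Q common, losses add: H = Σh = 2.262 m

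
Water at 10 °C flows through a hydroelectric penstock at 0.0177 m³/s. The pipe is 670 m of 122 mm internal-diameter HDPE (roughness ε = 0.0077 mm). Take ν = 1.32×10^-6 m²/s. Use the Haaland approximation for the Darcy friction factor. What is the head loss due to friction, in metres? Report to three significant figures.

h_f ≈ 10.9 m

V = 4Q/(πD²) = 4·0.0177/(π·0.122²) = 1.514 m/s
Re = VD/ν = 1.514·0.122/1.32×10^-6 = 1.40×10^5 → turbulent
ε/D = 0.0077/122 = 6.31×10^-5
Haaland: f = 0.01697
h_f = f(L/D)V²/(2g) = 0.01697·(670/0.122)·1.514²/(2·9.81) = 10.89 m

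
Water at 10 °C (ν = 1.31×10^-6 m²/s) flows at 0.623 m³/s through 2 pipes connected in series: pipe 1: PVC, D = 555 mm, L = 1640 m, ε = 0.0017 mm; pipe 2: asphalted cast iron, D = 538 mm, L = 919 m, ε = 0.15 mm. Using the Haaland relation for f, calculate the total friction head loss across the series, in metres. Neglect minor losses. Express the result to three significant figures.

Pipe 1: V = 2.575 m/s, Re = 1.09×10^6, ε/D = 3.06×10^-6, f = 0.01147, h_1 = f(L/D)V²/2g = 11.46 m
Pipe 2: V = 2.741 m/s, Re = 1.13×10^6, ε/D = 2.79×10^-4, f = 0.01534, h_2 = f(L/D)V²/2g = 10.03 m
Series → Q common, losses add: H = Σh = 21.49 m

H ≈ 21.5 m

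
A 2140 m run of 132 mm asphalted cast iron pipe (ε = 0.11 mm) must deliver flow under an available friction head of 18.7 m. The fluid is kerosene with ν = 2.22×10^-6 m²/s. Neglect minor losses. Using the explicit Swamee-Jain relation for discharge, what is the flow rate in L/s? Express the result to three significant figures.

Swamee-Jain (Type II): Q = -0.965·√(gD⁵h_f/L)·ln[ε/(3.7D) + √(3.17ν²L/(gD³h_f))]
√(gD⁵h_f/L) = √(9.81·0.132⁵·18.7/2140) = 0.001853
ε/(3.7D) = 2.25×10^-4; √(3.17ν²L/(gD³h_f)) = 2.81×10^-4
Q = -0.965·0.001853·ln(5.067×10^-4) = 0.01357 m³/s
Check: V = 0.992 m/s, Re = 5.90×10^4, f = 0.02315, h_f = 18.8 m ≈ 18.7 m ✓

Q ≈ 13.6 L/s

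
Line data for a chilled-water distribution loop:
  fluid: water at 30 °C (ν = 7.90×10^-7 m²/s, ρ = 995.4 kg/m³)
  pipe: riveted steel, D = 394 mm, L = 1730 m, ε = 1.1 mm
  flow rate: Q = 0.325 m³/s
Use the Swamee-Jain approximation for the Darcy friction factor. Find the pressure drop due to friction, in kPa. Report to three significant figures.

V = 4Q/(πD²) = 4·0.325/(π·0.394²) = 2.666 m/s
Re = VD/ν = 2.666·0.394/7.90×10^-7 = 1.33×10^6 → turbulent
ε/D = 1.1/394 = 0.00279
Swamee-Jain: f = 0.02581
h_f = f(L/D)V²/(2g) = 0.02581·(1730/0.394)·2.666²/(2·9.81) = 41.04 m
Δp = ρg·h_f = 995.4·9.81·41.04 = 400.8 kPa

Δp ≈ 401 kPa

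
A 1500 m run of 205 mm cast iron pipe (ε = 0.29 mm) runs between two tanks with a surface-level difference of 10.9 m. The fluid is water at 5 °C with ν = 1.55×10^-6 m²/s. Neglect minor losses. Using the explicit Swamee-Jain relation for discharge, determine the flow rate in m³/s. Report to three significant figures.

Swamee-Jain (Type II): Q = -0.965·√(gD⁵h_f/L)·ln[ε/(3.7D) + √(3.17ν²L/(gD³h_f))]
√(gD⁵h_f/L) = √(9.81·0.205⁵·10.9/1500) = 0.005080
ε/(3.7D) = 3.82×10^-4; √(3.17ν²L/(gD³h_f)) = 1.11×10^-4
Q = -0.965·0.005080·ln(4.937×10^-4) = 0.03733 m³/s
Check: V = 1.13 m/s, Re = 1.50×10^5, f = 0.02305, h_f = 11.0 m ≈ 10.9 m ✓

Q ≈ 0.0373 m³/s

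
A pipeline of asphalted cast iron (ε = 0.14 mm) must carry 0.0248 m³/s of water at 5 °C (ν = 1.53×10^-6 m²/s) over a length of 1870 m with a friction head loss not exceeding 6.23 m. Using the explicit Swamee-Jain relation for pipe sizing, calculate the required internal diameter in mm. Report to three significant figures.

D ≈ 203 mm

Swamee-Jain (Type III): D = 0.66·[ε^1.25·(LQ²/(gh_f))^4.75 + ν·Q^9.4·(L/(gh_f))^5.2]^0.04
LQ²/(gh_f) = 0.01882; L/(gh_f) = 30.60
Term 1 = ε^1.25·(…)^4.75 = 9.70×10^-14; Term 2 = ν·Q^9.4·(…)^5.2 = 6.58×10^-14
D = 0.66·(9.70×10^-14 + 6.58×10^-14)^0.04 = 0.2032 m = 203 mm
Check: V = 0.764 m/s, Re = 1.02×10^5, f = 0.02116, h_f = 5.80 m ≈ 6.23 m ✓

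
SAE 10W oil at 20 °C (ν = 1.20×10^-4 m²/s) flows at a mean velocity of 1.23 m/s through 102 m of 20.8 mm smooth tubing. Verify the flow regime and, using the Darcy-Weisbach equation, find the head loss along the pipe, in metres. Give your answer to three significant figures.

h_f ≈ 114 m

Re = VD/ν = 1.23·0.02080/1.20×10^-4 = 213 → laminar (Re < 2300)
f = 64/Re = 0.3002
h_f = f(L/D)V²/(2g) = 0.3002·(102/0.02080)·1.23²/(2·9.81) = 113.5 m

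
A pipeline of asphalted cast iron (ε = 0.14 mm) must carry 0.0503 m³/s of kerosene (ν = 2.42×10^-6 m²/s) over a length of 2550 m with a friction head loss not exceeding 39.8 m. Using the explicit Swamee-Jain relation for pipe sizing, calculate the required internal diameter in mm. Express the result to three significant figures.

D ≈ 197 mm

Swamee-Jain (Type III): D = 0.66·[ε^1.25·(LQ²/(gh_f))^4.75 + ν·Q^9.4·(L/(gh_f))^5.2]^0.04
LQ²/(gh_f) = 0.01652; L/(gh_f) = 6.531
Term 1 = ε^1.25·(…)^4.75 = 5.23×10^-14; Term 2 = ν·Q^9.4·(…)^5.2 = 2.61×10^-14
D = 0.66·(5.23×10^-14 + 2.61×10^-14)^0.04 = 0.1974 m = 197 mm
Check: V = 1.64 m/s, Re = 1.34×10^5, f = 0.02064, h_f = 36.7 m ≈ 39.8 m ✓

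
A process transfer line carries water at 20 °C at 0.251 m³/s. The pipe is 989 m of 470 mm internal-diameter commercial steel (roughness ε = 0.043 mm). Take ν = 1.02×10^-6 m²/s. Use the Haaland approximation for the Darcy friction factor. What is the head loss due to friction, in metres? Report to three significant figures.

V = 4Q/(πD²) = 4·0.251/(π·0.470²) = 1.447 m/s
Re = VD/ν = 1.447·0.470/1.02×10^-6 = 6.67×10^5 → turbulent
ε/D = 0.043/470 = 9.15×10^-5
Haaland: f = 0.01372
h_f = f(L/D)V²/(2g) = 0.01372·(989/0.470)·1.447²/(2·9.81) = 3.079 m

h_f ≈ 3.08 m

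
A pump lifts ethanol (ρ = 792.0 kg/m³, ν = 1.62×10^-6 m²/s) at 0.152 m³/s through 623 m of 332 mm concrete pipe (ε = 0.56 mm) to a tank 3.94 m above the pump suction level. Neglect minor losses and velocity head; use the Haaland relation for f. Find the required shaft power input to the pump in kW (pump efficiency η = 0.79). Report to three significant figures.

V = 4Q/(πD²) = 1.756 m/s; Re = 3.60×10^5; ε/D = 0.00169; f = 0.02294
h_f = f(L/D)V²/2g = 6.764 m
Total head H = z + h_f = 3.94 + 6.764 = 10.70 m
P_hyd = ρgQH = 792.0·9.81·0.152·10.70 = 12.64 kW
P_shaft = P_hyd/η = 12.64/0.79 = 16.00 kW

P_shaft ≈ 16.0 kW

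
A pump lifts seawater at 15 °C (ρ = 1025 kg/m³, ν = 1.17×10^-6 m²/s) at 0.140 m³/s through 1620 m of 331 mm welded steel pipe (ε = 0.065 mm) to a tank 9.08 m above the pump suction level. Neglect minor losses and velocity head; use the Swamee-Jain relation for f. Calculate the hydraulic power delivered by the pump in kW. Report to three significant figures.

V = 4Q/(πD²) = 1.627 m/s; Re = 4.60×10^5; ε/D = 1.96×10^-4; f = 0.01559
h_f = f(L/D)V²/2g = 10.30 m
Total head H = z + h_f = 9.08 + 10.30 = 19.38 m
P_hyd = ρgQH = 1025·9.81·0.140·19.38 = 27.28 kW

P_hyd ≈ 27.3 kW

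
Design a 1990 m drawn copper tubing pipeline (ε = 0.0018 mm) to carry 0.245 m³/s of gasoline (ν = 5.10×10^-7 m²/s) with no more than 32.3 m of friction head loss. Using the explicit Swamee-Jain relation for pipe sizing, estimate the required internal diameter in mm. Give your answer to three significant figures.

Swamee-Jain (Type III): D = 0.66·[ε^1.25·(LQ²/(gh_f))^4.75 + ν·Q^9.4·(L/(gh_f))^5.2]^0.04
LQ²/(gh_f) = 0.3770; L/(gh_f) = 6.280
Term 1 = ε^1.25·(…)^4.75 = 6.41×10^-10; Term 2 = ν·Q^9.4·(…)^5.2 = 1.30×10^-8
D = 0.66·(6.41×10^-10 + 1.30×10^-8)^0.04 = 0.3199 m = 320 mm
Check: V = 3.05 m/s, Re = 1.91×10^6, f = 0.01065, h_f = 31.4 m ≈ 32.3 m ✓

D ≈ 320 mm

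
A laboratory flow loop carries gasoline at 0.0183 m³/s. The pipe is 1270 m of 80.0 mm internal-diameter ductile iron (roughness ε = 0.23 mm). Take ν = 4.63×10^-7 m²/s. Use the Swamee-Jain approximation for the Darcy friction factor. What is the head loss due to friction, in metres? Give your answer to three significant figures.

h_f ≈ 281 m

V = 4Q/(πD²) = 4·0.0183/(π·0.0800²) = 3.641 m/s
Re = VD/ν = 3.641·0.0800/4.63×10^-7 = 6.29×10^5 → turbulent
ε/D = 0.23/80.0 = 0.00287
Swamee-Jain: f = 0.02617
h_f = f(L/D)V²/(2g) = 0.02617·(1270/0.0800)·3.641²/(2·9.81) = 280.7 m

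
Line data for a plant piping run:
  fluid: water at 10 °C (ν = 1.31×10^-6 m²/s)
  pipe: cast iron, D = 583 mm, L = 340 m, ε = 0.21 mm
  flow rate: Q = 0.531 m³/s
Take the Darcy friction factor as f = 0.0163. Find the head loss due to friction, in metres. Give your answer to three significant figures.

V = 4Q/(πD²) = 4·0.531/(π·0.583²) = 1.989 m/s
h_f = f(L/D)V²/(2g) = 0.01630·(340/0.583)·1.989²/(2·9.81) = 1.917 m

h_f ≈ 1.92 m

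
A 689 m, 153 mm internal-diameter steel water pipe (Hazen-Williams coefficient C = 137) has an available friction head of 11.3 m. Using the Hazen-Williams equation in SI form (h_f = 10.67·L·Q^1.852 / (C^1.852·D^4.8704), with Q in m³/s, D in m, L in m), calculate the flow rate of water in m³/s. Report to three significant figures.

Rearranging: Q = [h_f·C^1.852·D^4.8704 / (10.67·L)]^(1/1.852)
Q = [11.3·137^1.852·0.153^4.8704 / (10.67·689)]^0.540 = 0.02975 m³/s

Q ≈ 0.0298 m³/s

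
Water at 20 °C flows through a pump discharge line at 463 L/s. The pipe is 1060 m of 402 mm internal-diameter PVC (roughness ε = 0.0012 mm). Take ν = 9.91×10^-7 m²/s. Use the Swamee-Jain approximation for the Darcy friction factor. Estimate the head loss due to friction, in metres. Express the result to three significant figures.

h_f ≈ 19.6 m

V = 4Q/(πD²) = 4·0.463/(π·0.402²) = 3.648 m/s
Re = VD/ν = 3.648·0.402/9.91×10^-7 = 1.48×10^6 → turbulent
ε/D = 0.0012/402 = 2.99×10^-6
Swamee-Jain: f = 0.01097
h_f = f(L/D)V²/(2g) = 0.01097·(1060/0.402)·3.648²/(2·9.81) = 19.63 m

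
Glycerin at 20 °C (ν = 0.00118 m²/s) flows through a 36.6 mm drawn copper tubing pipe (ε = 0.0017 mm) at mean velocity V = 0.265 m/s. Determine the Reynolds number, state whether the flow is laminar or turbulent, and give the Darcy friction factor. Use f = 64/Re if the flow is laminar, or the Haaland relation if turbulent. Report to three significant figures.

Re ≈ 8.22; laminar; f = 64/Re ≈ 7.79

Re = VD/ν = 0.2650·0.0366/0.00118 = 8.22
Re < 2300 → laminar → f = 64/Re = 7.786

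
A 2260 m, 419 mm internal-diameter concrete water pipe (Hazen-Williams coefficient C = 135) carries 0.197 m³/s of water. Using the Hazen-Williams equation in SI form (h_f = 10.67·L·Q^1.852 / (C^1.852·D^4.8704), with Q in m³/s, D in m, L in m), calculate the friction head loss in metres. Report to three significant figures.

h_f = 10.67·2260·0.197^1.852 / (135^1.852·0.419^4.8704) = 9.337 m

h_f ≈ 9.34 m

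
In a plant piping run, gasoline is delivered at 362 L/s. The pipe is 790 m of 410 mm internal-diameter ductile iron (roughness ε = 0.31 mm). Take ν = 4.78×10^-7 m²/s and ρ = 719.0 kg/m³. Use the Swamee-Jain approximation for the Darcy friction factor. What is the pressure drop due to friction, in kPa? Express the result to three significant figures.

Δp ≈ 96.8 kPa

V = 4Q/(πD²) = 4·0.362/(π·0.410²) = 2.742 m/s
Re = VD/ν = 2.742·0.410/4.78×10^-7 = 2.35×10^6 → turbulent
ε/D = 0.31/410 = 7.56×10^-4
Swamee-Jain: f = 0.01858
h_f = f(L/D)V²/(2g) = 0.01858·(790/0.410)·2.742²/(2·9.81) = 13.72 m
Δp = ρg·h_f = 719.0·9.81·13.72 = 96.78 kPa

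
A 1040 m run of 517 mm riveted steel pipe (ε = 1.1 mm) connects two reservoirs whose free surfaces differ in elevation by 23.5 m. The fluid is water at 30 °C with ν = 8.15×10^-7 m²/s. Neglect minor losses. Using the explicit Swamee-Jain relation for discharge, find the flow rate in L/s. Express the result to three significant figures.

Swamee-Jain (Type II): Q = -0.965·√(gD⁵h_f/L)·ln[ε/(3.7D) + √(3.17ν²L/(gD³h_f))]
√(gD⁵h_f/L) = √(9.81·0.517⁵·23.5/1040) = 0.09049
ε/(3.7D) = 5.75×10^-4; √(3.17ν²L/(gD³h_f)) = 8.29×10^-6
Q = -0.965·0.09049·ln(5.833×10^-4) = 0.6502 m³/s
Check: V = 3.10 m/s, Re = 1.96×10^6, f = 0.02395, h_f = 23.6 m ≈ 23.5 m ✓

Q ≈ 650 L/s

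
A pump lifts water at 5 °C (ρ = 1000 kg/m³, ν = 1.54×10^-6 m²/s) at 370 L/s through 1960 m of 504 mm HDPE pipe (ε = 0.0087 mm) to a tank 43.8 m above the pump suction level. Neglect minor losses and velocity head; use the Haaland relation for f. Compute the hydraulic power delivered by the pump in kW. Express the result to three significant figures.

V = 4Q/(πD²) = 1.855 m/s; Re = 6.07×10^5; ε/D = 1.73×10^-5; f = 0.01285
h_f = f(L/D)V²/2g = 8.762 m
Total head H = z + h_f = 43.8 + 8.762 = 52.56 m
P_hyd = ρgQH = 1000·9.81·0.370·52.56 = 190.8 kW

P_hyd ≈ 191 kW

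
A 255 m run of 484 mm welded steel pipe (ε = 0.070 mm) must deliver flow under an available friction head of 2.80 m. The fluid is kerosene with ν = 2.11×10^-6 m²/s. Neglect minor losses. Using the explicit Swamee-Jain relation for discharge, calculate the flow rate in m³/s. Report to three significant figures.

Q ≈ 0.492 m³/s

Swamee-Jain (Type II): Q = -0.965·√(gD⁵h_f/L)·ln[ε/(3.7D) + √(3.17ν²L/(gD³h_f))]
√(gD⁵h_f/L) = √(9.81·0.484⁵·2.80/255) = 0.05349
ε/(3.7D) = 3.91×10^-5; √(3.17ν²L/(gD³h_f)) = 3.40×10^-5
Q = -0.965·0.05349·ln(7.308×10^-5) = 0.4916 m³/s
Check: V = 2.67 m/s, Re = 6.13×10^5, f = 0.01468, h_f = 2.81 m ≈ 2.80 m ✓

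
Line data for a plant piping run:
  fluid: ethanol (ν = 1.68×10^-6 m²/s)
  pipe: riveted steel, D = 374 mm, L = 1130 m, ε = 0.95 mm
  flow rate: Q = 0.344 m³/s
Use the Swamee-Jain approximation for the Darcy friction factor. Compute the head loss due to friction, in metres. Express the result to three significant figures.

V = 4Q/(πD²) = 4·0.344/(π·0.374²) = 3.131 m/s
Re = VD/ν = 3.131·0.374/1.68×10^-6 = 6.97×10^5 → turbulent
ε/D = 0.95/374 = 0.00254
Swamee-Jain: f = 0.02529
h_f = f(L/D)V²/(2g) = 0.02529·(1130/0.374)·3.131²/(2·9.81) = 38.19 m

h_f ≈ 38.2 m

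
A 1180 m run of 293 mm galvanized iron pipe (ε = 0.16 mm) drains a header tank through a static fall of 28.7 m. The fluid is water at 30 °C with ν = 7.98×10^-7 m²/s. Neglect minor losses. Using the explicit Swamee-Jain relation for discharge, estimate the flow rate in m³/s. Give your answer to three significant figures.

Q ≈ 0.191 m³/s

Swamee-Jain (Type II): Q = -0.965·√(gD⁵h_f/L)·ln[ε/(3.7D) + √(3.17ν²L/(gD³h_f))]
√(gD⁵h_f/L) = √(9.81·0.293⁵·28.7/1180) = 0.02270
ε/(3.7D) = 1.48×10^-4; √(3.17ν²L/(gD³h_f)) = 1.83×10^-5
Q = -0.965·0.02270·ln(1.659×10^-4) = 0.1907 m³/s
Check: V = 2.83 m/s, Re = 1.04×10^6, f = 0.01759, h_f = 28.9 m ≈ 28.7 m ✓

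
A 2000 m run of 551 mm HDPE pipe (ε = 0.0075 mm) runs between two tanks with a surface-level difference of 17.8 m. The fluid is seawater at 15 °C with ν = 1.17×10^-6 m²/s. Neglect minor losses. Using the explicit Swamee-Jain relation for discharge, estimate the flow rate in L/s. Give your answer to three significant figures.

Q ≈ 692 L/s

Swamee-Jain (Type II): Q = -0.965·√(gD⁵h_f/L)·ln[ε/(3.7D) + √(3.17ν²L/(gD³h_f))]
√(gD⁵h_f/L) = √(9.81·0.551⁵·17.8/2000) = 0.06659
ε/(3.7D) = 3.68×10^-6; √(3.17ν²L/(gD³h_f)) = 1.72×10^-5
Q = -0.965·0.06659·ln(2.092×10^-5) = 0.6924 m³/s
Check: V = 2.90 m/s, Re = 1.37×10^6, f = 0.01142, h_f = 17.8 m ≈ 17.8 m ✓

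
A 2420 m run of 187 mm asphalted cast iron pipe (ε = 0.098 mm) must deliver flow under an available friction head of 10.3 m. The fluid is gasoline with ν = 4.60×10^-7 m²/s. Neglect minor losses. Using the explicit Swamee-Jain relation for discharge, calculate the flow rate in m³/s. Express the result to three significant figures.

Swamee-Jain (Type II): Q = -0.965·√(gD⁵h_f/L)·ln[ε/(3.7D) + √(3.17ν²L/(gD³h_f))]
√(gD⁵h_f/L) = √(9.81·0.187⁵·10.3/2420) = 0.003090
ε/(3.7D) = 1.42×10^-4; √(3.17ν²L/(gD³h_f)) = 4.96×10^-5
Q = -0.965·0.003090·ln(1.912×10^-4) = 0.02553 m³/s
Check: V = 0.930 m/s, Re = 3.78×10^5, f = 0.01820, h_f = 10.4 m ≈ 10.3 m ✓

Q ≈ 0.0255 m³/s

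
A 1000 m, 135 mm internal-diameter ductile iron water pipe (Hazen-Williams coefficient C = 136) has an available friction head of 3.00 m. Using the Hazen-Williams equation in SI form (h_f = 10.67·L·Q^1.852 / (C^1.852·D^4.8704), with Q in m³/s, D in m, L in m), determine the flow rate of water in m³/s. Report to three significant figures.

Rearranging: Q = [h_f·C^1.852·D^4.8704 / (10.67·L)]^(1/1.852)
Q = [3.00·136^1.852·0.135^4.8704 / (10.67·1000)]^0.540 = 0.008493 m³/s

Q ≈ 0.00849 m³/s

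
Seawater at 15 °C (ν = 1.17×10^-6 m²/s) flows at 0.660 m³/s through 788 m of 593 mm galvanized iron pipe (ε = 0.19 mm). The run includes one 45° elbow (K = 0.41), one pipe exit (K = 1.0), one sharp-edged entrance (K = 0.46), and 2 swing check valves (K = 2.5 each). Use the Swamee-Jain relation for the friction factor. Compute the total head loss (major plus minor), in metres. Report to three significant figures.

V = 4Q/(πD²) = 2.390 m/s; V²/2g = 0.2911 m
Re = 1.21×10^6, ε/D = 3.20×10^-4 → f = 0.01582 (Swamee-Jain)
Major: h_f = f(L/D)·V²/2g = 0.01582·1329·0.2911 = 6.118 m
Minor: ΣK = 6.87; h_m = ΣK·V²/2g = 2.000 m
Total H_L = 6.118 + 2.000 = 8.118 m

H_L ≈ 8.12 m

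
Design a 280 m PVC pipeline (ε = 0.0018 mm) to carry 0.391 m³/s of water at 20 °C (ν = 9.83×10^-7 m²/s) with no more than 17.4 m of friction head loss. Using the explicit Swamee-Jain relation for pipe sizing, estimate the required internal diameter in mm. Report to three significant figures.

D ≈ 296 mm

Swamee-Jain (Type III): D = 0.66·[ε^1.25·(LQ²/(gh_f))^4.75 + ν·Q^9.4·(L/(gh_f))^5.2]^0.04
LQ²/(gh_f) = 0.2508; L/(gh_f) = 1.640
Term 1 = ε^1.25·(…)^4.75 = 9.24×10^-11; Term 2 = ν·Q^9.4·(…)^5.2 = 1.89×10^-9
D = 0.66·(9.24×10^-11 + 1.89×10^-9)^0.04 = 0.2961 m = 296 mm
Check: V = 5.68 m/s, Re = 1.71×10^6, f = 0.01084, h_f = 16.8 m ≈ 17.4 m ✓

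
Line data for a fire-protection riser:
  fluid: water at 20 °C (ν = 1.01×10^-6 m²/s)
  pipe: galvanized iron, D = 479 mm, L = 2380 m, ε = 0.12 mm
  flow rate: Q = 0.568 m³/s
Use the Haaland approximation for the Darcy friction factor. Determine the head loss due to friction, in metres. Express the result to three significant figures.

V = 4Q/(πD²) = 4·0.568/(π·0.479²) = 3.152 m/s
Re = VD/ν = 3.152·0.479/1.01×10^-6 = 1.49×10^6 → turbulent
ε/D = 0.12/479 = 2.51×10^-4
Haaland: f = 0.01491
h_f = f(L/D)V²/(2g) = 0.01491·(2380/0.479)·3.152²/(2·9.81) = 37.51 m

h_f ≈ 37.5 m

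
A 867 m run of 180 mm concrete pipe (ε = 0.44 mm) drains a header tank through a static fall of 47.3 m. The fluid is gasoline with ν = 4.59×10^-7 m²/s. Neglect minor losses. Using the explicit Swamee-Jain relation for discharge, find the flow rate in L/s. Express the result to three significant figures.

Q ≈ 70.8 L/s

Swamee-Jain (Type II): Q = -0.965·√(gD⁵h_f/L)·ln[ε/(3.7D) + √(3.17ν²L/(gD³h_f))]
√(gD⁵h_f/L) = √(9.81·0.180⁵·47.3/867) = 0.01006
ε/(3.7D) = 6.61×10^-4; √(3.17ν²L/(gD³h_f)) = 1.46×10^-5
Q = -0.965·0.01006·ln(6.753×10^-4) = 0.07084 m³/s
Check: V = 2.78 m/s, Re = 1.09×10^6, f = 0.02494, h_f = 47.4 m ≈ 47.3 m ✓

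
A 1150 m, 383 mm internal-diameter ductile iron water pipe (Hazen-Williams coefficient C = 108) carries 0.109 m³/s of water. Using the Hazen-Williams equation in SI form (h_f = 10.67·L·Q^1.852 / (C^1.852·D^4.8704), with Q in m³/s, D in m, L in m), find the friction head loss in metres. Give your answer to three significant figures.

h_f ≈ 3.72 m

h_f = 10.67·1150·0.109^1.852 / (108^1.852·0.383^4.8704) = 3.718 m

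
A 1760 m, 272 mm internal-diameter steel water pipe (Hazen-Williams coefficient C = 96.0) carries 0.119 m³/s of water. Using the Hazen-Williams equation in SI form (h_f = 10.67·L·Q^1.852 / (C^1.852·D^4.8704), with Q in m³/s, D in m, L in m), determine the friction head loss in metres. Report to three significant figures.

h_f = 10.67·1760·0.119^1.852 / (96.0^1.852·0.272^4.8704) = 44.09 m

h_f ≈ 44.1 m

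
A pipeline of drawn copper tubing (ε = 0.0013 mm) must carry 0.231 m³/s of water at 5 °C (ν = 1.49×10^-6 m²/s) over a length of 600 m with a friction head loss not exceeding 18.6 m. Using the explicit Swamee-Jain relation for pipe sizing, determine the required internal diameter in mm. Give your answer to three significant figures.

D ≈ 285 mm

Swamee-Jain (Type III): D = 0.66·[ε^1.25·(LQ²/(gh_f))^4.75 + ν·Q^9.4·(L/(gh_f))^5.2]^0.04
LQ²/(gh_f) = 0.1755; L/(gh_f) = 3.288
Term 1 = ε^1.25·(…)^4.75 = 1.13×10^-11; Term 2 = ν·Q^9.4·(…)^5.2 = 7.57×10^-10
D = 0.66·(1.13×10^-11 + 7.57×10^-10)^0.04 = 0.2851 m = 285 mm
Check: V = 3.62 m/s, Re = 6.92×10^5, f = 0.01245, h_f = 17.5 m ≈ 18.6 m ✓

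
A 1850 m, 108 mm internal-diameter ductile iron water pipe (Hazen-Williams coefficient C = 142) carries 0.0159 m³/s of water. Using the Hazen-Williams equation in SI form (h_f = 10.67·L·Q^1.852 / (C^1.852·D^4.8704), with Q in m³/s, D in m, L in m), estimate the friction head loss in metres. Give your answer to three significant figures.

h_f = 10.67·1850·0.0159^1.852 / (142^1.852·0.108^4.8704) = 48.52 m

h_f ≈ 48.5 m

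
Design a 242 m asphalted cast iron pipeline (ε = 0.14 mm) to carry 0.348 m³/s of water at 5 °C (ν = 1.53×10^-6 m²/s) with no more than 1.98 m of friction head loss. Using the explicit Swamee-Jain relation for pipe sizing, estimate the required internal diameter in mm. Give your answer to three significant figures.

D ≈ 463 mm

Swamee-Jain (Type III): D = 0.66·[ε^1.25·(LQ²/(gh_f))^4.75 + ν·Q^9.4·(L/(gh_f))^5.2]^0.04
LQ²/(gh_f) = 1.509; L/(gh_f) = 12.46
Term 1 = ε^1.25·(…)^4.75 = 1.07×10^-4; Term 2 = ν·Q^9.4·(…)^5.2 = 3.73×10^-5
D = 0.66·(1.07×10^-4 + 3.73×10^-5)^0.04 = 0.4634 m = 463 mm
Check: V = 2.06 m/s, Re = 6.25×10^5, f = 0.01616, h_f = 1.83 m ≈ 1.98 m ✓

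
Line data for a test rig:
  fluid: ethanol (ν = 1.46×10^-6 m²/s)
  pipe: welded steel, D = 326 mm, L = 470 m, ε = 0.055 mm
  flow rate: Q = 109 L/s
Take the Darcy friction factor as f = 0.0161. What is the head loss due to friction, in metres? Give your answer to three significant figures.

h_f ≈ 2.02 m

V = 4Q/(πD²) = 4·0.109/(π·0.326²) = 1.306 m/s
h_f = f(L/D)V²/(2g) = 0.01610·(470/0.326)·1.306²/(2·9.81) = 2.017 m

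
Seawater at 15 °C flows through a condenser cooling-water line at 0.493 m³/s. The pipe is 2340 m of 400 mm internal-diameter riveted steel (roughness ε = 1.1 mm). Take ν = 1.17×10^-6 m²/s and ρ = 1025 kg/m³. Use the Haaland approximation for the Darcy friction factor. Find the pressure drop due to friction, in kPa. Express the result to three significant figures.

V = 4Q/(πD²) = 4·0.493/(π·0.400²) = 3.923 m/s
Re = VD/ν = 3.923·0.400/1.17×10^-6 = 1.34×10^6 → turbulent
ε/D = 1.1/400 = 0.00275
Haaland: f = 0.02569
h_f = f(L/D)V²/(2g) = 0.02569·(2340/0.400)·3.923²/(2·9.81) = 117.9 m
Δp = ρg·h_f = 1025·9.81·117.9 = 1185 kPa

Δp ≈ 1190 kPa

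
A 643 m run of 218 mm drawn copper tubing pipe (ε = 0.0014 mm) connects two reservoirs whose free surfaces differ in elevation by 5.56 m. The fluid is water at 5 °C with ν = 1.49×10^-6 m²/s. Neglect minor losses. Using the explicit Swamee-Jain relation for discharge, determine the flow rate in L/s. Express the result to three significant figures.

Swamee-Jain (Type II): Q = -0.965·√(gD⁵h_f/L)·ln[ε/(3.7D) + √(3.17ν²L/(gD³h_f))]
√(gD⁵h_f/L) = √(9.81·0.218⁵·5.56/643) = 0.006463
ε/(3.7D) = 1.74×10^-6; √(3.17ν²L/(gD³h_f)) = 8.95×10^-5
Q = -0.965·0.006463·ln(9.122×10^-5) = 0.05801 m³/s
Check: V = 1.55 m/s, Re = 2.27×10^5, f = 0.01521, h_f = 5.53 m ≈ 5.56 m ✓

Q ≈ 58.0 L/s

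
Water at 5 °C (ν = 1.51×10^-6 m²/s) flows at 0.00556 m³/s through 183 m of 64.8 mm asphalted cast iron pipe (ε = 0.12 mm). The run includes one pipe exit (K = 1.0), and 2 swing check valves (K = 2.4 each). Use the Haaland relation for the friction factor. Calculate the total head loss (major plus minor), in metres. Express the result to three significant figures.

V = 4Q/(πD²) = 1.686 m/s; V²/2g = 0.1449 m
Re = 7.23×10^4, ε/D = 0.00185 → f = 0.02512 (Haaland)
Major: h_f = f(L/D)·V²/2g = 0.02512·2824·0.1449 = 10.28 m
Minor: ΣK = 5.80; h_m = ΣK·V²/2g = 0.8402 m
Total H_L = 10.28 + 0.8402 = 11.12 m

H_L ≈ 11.1 m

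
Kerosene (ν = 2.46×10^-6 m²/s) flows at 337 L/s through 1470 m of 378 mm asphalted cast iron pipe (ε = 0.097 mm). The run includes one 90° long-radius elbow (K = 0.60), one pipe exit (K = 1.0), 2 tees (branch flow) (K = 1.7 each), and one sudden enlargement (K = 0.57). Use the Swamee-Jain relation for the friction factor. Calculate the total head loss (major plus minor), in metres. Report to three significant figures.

H_L ≈ 31.4 m

V = 4Q/(πD²) = 3.003 m/s; V²/2g = 0.4596 m
Re = 4.61×10^5, ε/D = 2.57×10^-4 → f = 0.01612 (Swamee-Jain)
Major: h_f = f(L/D)·V²/2g = 0.01612·3889·0.4596 = 28.81 m
Minor: ΣK = 5.57; h_m = ΣK·V²/2g = 2.560 m
Total H_L = 28.81 + 2.560 = 31.37 m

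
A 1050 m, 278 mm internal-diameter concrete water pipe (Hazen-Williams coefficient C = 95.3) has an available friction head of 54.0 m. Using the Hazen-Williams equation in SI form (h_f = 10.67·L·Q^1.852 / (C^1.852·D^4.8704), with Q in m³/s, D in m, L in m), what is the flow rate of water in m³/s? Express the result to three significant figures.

Q ≈ 0.184 m³/s

Rearranging: Q = [h_f·C^1.852·D^4.8704 / (10.67·L)]^(1/1.852)
Q = [54.0·95.3^1.852·0.278^4.8704 / (10.67·1050)]^0.540 = 0.1845 m³/s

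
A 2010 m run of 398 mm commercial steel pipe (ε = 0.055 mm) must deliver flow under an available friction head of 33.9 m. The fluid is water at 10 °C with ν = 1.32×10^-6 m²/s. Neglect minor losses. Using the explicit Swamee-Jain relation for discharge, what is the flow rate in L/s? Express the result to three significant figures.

Q ≈ 381 L/s

Swamee-Jain (Type II): Q = -0.965·√(gD⁵h_f/L)·ln[ε/(3.7D) + √(3.17ν²L/(gD³h_f))]
√(gD⁵h_f/L) = √(9.81·0.398⁵·33.9/2010) = 0.04065
ε/(3.7D) = 3.73×10^-5; √(3.17ν²L/(gD³h_f)) = 2.30×10^-5
Q = -0.965·0.04065·ln(6.036×10^-5) = 0.3811 m³/s
Check: V = 3.06 m/s, Re = 9.24×10^5, f = 0.01412, h_f = 34.1 m ≈ 33.9 m ✓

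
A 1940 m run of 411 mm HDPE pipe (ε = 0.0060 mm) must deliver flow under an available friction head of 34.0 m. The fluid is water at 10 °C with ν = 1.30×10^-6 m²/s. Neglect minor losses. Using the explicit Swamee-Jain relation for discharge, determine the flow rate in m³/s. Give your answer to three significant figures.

Q ≈ 0.459 m³/s

Swamee-Jain (Type II): Q = -0.965·√(gD⁵h_f/L)·ln[ε/(3.7D) + √(3.17ν²L/(gD³h_f))]
√(gD⁵h_f/L) = √(9.81·0.411⁵·34.0/1940) = 0.04490
ε/(3.7D) = 3.95×10^-6; √(3.17ν²L/(gD³h_f)) = 2.12×10^-5
Q = -0.965·0.04490·ln(2.513×10^-5) = 0.4589 m³/s
Check: V = 3.46 m/s, Re = 1.09×10^6, f = 0.01181, h_f = 34.0 m ≈ 34.0 m ✓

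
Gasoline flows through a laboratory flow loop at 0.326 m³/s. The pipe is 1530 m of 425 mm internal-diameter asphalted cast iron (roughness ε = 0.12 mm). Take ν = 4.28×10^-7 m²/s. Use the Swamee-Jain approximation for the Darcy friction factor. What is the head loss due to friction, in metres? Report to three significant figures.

h_f ≈ 14.7 m

V = 4Q/(πD²) = 4·0.326/(π·0.425²) = 2.298 m/s
Re = VD/ν = 2.298·0.425/4.28×10^-7 = 2.28×10^6 → turbulent
ε/D = 0.12/425 = 2.82×10^-4
Swamee-Jain: f = 0.01517
h_f = f(L/D)V²/(2g) = 0.01517·(1530/0.425)·2.298²/(2·9.81) = 14.70 m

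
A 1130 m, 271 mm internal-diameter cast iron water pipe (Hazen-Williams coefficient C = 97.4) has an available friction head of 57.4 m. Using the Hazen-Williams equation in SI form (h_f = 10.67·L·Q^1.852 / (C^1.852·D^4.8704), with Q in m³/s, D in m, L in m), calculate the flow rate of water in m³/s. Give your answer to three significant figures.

Q ≈ 0.175 m³/s

Rearranging: Q = [h_f·C^1.852·D^4.8704 / (10.67·L)]^(1/1.852)
Q = [57.4·97.4^1.852·0.271^4.8704 / (10.67·1130)]^0.540 = 0.1752 m³/s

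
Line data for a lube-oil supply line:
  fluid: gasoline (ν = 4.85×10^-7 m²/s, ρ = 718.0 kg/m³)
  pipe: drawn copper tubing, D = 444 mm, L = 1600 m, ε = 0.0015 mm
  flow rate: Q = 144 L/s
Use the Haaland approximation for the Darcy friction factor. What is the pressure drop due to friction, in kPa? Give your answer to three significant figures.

V = 4Q/(πD²) = 4·0.144/(π·0.444²) = 0.9301 m/s
Re = VD/ν = 0.9301·0.444/4.85×10^-7 = 8.51×10^5 → turbulent
ε/D = 0.0015/444 = 3.38×10^-6
Haaland: f = 0.01196
h_f = f(L/D)V²/(2g) = 0.01196·(1600/0.444)·0.9301²/(2·9.81) = 1.899 m
Δp = ρg·h_f = 718.0·9.81·1.899 = 13.38 kPa

Δp ≈ 13.4 kPa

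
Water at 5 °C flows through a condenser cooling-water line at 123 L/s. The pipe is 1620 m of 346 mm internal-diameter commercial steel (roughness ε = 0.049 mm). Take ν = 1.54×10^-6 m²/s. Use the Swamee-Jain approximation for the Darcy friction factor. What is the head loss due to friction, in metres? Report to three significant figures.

V = 4Q/(πD²) = 4·0.123/(π·0.346²) = 1.308 m/s
Re = VD/ν = 1.308·0.346/1.54×10^-6 = 2.94×10^5 → turbulent
ε/D = 0.049/346 = 1.42×10^-4
Swamee-Jain: f = 0.01586
h_f = f(L/D)V²/(2g) = 0.01586·(1620/0.346)·1.308²/(2·9.81) = 6.477 m

h_f ≈ 6.48 m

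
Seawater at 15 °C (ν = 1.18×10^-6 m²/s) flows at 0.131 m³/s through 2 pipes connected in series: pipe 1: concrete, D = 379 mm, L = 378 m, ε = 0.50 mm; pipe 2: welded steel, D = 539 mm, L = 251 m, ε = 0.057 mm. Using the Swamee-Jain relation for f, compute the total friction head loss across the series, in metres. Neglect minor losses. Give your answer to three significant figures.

Pipe 1: V = 1.161 m/s, Re = 3.73×10^5, ε/D = 0.00132, f = 0.02182, h_1 = f(L/D)V²/2g = 1.495 m
Pipe 2: V = 0.5741 m/s, Re = 2.62×10^5, ε/D = 1.06×10^-4, f = 0.01579, h_2 = f(L/D)V²/2g = 0.1235 m
Series → Q common, losses add: H = Σh = 1.619 m

H ≈ 1.62 m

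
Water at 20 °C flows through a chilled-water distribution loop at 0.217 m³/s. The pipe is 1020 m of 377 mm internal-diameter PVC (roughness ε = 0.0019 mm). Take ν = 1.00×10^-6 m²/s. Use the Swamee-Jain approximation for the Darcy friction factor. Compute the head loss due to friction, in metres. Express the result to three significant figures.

h_f ≈ 6.43 m

V = 4Q/(πD²) = 4·0.217/(π·0.377²) = 1.944 m/s
Re = VD/ν = 1.944·0.377/1.00×10^-6 = 7.33×10^5 → turbulent
ε/D = 0.0019/377 = 5.04×10^-6
Swamee-Jain: f = 0.01234
h_f = f(L/D)V²/(2g) = 0.01234·(1020/0.377)·1.944²/(2·9.81) = 6.432 m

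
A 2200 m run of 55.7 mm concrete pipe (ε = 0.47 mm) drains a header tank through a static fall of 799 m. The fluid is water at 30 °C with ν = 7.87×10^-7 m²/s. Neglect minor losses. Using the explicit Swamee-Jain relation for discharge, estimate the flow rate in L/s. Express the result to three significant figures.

Swamee-Jain (Type II): Q = -0.965·√(gD⁵h_f/L)·ln[ε/(3.7D) + √(3.17ν²L/(gD³h_f))]
√(gD⁵h_f/L) = √(9.81·0.0557⁵·799/2200) = 0.001382
ε/(3.7D) = 0.00228; √(3.17ν²L/(gD³h_f)) = 5.65×10^-5
Q = -0.965·0.001382·ln(0.002337) = 0.008081 m³/s
Check: V = 3.32 m/s, Re = 2.35×10^5, f = 0.03625, h_f = 803 m ≈ 799 m ✓

Q ≈ 8.08 L/s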